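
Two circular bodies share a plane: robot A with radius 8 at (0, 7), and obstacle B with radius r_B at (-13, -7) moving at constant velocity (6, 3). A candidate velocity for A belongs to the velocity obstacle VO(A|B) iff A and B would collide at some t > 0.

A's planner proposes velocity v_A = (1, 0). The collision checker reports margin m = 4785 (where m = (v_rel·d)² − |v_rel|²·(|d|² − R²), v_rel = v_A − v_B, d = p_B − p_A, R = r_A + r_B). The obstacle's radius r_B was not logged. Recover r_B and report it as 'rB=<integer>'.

m = 4785
d = (-13, -14);  v_rel = (-5, -3),  |v_rel|² = 34
v_rel×d = (-5)·(-14) − (-3)·(-13) = 31
since m = R²·34 − 31²:  R² = (961 + 4785) / 34 = 169
R = √169 = 13  ⇒  r_B = 13 − 8 = 5

rB=5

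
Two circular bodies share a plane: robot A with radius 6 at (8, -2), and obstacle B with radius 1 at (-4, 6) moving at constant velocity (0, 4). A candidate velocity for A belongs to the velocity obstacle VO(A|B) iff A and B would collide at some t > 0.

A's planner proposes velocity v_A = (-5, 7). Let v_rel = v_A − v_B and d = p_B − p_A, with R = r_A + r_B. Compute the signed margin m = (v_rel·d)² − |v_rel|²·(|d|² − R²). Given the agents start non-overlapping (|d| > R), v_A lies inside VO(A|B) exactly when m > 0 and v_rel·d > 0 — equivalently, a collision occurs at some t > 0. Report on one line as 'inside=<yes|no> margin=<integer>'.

d = (-12, 8),  |d|² = 208;  R = 6+1 = 7,  c = 208−7² = 159
v_rel = (-5, 3),  |v_rel|² = 34;  v_rel·d = (-5)·(-12) + (3)·(8) = 84
34·t² − 168·t + 159 = 0  ⇒  m = 84² − 34·159 = 1650
m = 1650 > 0,  v_rel·d = 84 > 0  ⇒  inside

inside=yes margin=1650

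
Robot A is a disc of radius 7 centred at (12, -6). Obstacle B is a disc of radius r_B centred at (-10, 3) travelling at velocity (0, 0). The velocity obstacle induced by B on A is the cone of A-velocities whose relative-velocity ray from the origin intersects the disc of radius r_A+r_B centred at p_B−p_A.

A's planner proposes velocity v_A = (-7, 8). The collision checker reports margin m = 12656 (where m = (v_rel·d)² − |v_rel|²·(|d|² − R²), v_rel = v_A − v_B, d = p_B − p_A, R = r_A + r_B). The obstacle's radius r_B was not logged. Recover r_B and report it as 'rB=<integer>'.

m = 12656
d = (-22, 9);  v_rel = (-7, 8),  |v_rel|² = 113
v_rel×d = (-7)·(9) − (8)·(-22) = 113
since m = R²·113 − 113²:  R² = (12769 + 12656) / 113 = 225
R = √225 = 15  ⇒  r_B = 15 − 7 = 8

rB=8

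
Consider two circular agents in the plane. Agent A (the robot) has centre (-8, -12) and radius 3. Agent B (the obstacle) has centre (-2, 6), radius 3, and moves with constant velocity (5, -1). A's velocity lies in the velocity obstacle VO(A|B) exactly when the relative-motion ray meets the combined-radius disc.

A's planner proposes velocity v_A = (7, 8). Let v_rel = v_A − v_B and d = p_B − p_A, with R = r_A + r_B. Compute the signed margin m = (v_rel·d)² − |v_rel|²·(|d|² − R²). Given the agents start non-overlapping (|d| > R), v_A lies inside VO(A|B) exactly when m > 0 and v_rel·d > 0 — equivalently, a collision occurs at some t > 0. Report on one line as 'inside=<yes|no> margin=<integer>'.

d = (6, 18),  |d|² = 360;  R = 3+3 = 6,  c = 360−6² = 324
v_rel = (2, 9),  |v_rel|² = 85;  v_rel·d = (2)·(6) + (9)·(18) = 174
85·t² − 348·t + 324 = 0  ⇒  m = 174² − 85·324 = 2736
m = 2736 > 0,  v_rel·d = 174 > 0  ⇒  inside

inside=yes margin=2736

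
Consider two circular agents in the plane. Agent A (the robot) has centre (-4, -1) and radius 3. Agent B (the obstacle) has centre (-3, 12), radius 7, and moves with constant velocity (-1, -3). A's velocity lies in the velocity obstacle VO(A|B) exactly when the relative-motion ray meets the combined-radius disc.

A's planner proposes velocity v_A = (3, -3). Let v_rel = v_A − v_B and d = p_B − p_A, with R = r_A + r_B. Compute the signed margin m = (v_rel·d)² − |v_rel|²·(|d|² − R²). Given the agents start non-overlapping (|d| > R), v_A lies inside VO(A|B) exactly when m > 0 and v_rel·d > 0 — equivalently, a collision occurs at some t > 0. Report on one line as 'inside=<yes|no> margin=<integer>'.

d = (1, 13),  |d|² = 170;  R = 3+7 = 10,  c = 170−10² = 70
v_rel = (4, 0),  |v_rel|² = 16;  v_rel·d = (4)·(1) + (0)·(13) = 4
16·t² − 8·t + 70 = 0  ⇒  m = 4² − 16·70 = -1104
m = -1104 < 0,  v_rel·d = 4 > 0  ⇒  outside

inside=no margin=-1104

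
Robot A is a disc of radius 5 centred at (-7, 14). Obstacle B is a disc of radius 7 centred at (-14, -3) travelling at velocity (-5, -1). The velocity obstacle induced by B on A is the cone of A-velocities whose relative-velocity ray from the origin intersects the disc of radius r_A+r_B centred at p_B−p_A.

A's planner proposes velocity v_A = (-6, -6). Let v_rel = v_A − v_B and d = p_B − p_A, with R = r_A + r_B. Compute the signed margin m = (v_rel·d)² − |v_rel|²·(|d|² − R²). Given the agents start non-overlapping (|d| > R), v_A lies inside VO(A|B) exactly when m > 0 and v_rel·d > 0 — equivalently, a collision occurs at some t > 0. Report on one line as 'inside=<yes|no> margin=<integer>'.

d = (-7, -17),  |d|² = 338;  R = 5+7 = 12,  c = 338−12² = 194
v_rel = (-1, -5),  |v_rel|² = 26;  v_rel·d = (-1)·(-7) + (-5)·(-17) = 92
26·t² − 184·t + 194 = 0  ⇒  m = 92² − 26·194 = 3420
m = 3420 > 0,  v_rel·d = 92 > 0  ⇒  inside

inside=yes margin=3420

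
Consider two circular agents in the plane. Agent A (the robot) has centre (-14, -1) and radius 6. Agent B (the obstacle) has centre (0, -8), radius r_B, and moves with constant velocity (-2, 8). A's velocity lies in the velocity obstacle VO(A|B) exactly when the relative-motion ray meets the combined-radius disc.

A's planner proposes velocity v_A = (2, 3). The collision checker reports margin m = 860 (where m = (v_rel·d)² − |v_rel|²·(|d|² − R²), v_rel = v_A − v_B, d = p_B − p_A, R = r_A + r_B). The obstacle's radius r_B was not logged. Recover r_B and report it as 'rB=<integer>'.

m = 860
d = (14, -7);  v_rel = (4, -5),  |v_rel|² = 41
v_rel×d = (4)·(-7) − (-5)·(14) = 42
since m = R²·41 − 42²:  R² = (1764 + 860) / 41 = 64
R = √64 = 8  ⇒  r_B = 8 − 6 = 2

rB=2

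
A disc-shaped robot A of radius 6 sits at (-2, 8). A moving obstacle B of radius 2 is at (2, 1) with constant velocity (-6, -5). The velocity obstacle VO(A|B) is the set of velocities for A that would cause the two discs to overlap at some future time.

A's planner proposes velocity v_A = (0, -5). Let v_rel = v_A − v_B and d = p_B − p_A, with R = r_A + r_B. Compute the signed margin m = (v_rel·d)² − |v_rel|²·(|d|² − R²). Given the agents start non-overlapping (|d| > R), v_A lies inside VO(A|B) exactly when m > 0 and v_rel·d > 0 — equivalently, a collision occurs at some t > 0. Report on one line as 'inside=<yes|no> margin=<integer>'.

d = (4, -7),  |d|² = 65;  R = 6+2 = 8,  c = 65−8² = 1
v_rel = (6, 0),  |v_rel|² = 36;  v_rel·d = (6)·(4) + (0)·(-7) = 24
36·t² − 48·t + 1 = 0  ⇒  m = 24² − 36·1 = 540
m = 540 > 0,  v_rel·d = 24 > 0  ⇒  inside

inside=yes margin=540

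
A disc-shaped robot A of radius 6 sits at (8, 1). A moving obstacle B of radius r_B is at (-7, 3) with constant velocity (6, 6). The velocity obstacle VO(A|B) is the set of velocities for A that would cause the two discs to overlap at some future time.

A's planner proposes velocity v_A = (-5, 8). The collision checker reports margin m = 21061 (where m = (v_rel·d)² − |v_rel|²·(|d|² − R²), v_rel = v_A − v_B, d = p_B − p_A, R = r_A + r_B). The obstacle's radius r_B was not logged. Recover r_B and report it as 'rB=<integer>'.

m = 21061
d = (-15, 2);  v_rel = (-11, 2),  |v_rel|² = 125
v_rel×d = (-11)·(2) − (2)·(-15) = 8
since m = R²·125 − 8²:  R² = (64 + 21061) / 125 = 169
R = √169 = 13  ⇒  r_B = 13 − 6 = 7

rB=7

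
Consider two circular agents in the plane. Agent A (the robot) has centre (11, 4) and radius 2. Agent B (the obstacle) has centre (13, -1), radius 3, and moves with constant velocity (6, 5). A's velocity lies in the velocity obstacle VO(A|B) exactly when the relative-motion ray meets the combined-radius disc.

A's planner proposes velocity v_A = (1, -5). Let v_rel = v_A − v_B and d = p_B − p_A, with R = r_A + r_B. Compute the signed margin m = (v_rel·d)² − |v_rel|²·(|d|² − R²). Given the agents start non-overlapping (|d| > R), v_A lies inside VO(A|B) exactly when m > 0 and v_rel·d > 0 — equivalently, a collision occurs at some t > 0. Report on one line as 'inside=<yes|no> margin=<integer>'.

d = (2, -5),  |d|² = 29;  R = 2+3 = 5,  c = 29−5² = 4
v_rel = (-5, -10),  |v_rel|² = 125;  v_rel·d = (-5)·(2) + (-10)·(-5) = 40
125·t² − 80·t + 4 = 0  ⇒  m = 40² − 125·4 = 1100
m = 1100 > 0,  v_rel·d = 40 > 0  ⇒  inside

inside=yes margin=1100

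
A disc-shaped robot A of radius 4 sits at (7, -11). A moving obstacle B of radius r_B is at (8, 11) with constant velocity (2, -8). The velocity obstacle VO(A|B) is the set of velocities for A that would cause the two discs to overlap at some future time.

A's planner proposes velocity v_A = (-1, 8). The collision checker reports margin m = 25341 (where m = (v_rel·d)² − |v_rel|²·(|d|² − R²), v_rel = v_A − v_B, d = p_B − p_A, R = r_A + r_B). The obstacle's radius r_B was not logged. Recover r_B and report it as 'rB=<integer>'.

m = 25341
d = (1, 22);  v_rel = (-3, 16),  |v_rel|² = 265
v_rel×d = (-3)·(22) − (16)·(1) = -82
since m = R²·265 − (-82)²:  R² = (6724 + 25341) / 265 = 121
R = √121 = 11  ⇒  r_B = 11 − 4 = 7

rB=7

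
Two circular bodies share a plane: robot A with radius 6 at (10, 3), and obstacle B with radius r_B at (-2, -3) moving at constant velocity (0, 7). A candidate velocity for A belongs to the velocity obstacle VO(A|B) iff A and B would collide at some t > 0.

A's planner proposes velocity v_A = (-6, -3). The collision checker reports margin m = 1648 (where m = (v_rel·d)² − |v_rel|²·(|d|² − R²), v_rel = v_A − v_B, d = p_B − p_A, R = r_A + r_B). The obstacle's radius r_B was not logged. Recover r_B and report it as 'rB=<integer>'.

m = 1648
d = (-12, -6);  v_rel = (-6, -10),  |v_rel|² = 136
v_rel×d = (-6)·(-6) − (-10)·(-12) = -84
since m = R²·136 − (-84)²:  R² = (7056 + 1648) / 136 = 64
R = √64 = 8  ⇒  r_B = 8 − 6 = 2

rB=2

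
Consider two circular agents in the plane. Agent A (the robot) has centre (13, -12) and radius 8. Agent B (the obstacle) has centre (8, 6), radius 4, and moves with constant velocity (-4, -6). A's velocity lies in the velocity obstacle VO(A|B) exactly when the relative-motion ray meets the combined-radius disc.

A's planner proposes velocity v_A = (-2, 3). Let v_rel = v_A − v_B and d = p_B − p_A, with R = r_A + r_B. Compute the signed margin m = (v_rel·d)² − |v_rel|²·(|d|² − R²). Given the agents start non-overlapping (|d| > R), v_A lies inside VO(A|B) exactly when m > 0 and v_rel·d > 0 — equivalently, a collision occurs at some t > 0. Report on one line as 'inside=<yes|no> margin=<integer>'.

d = (-5, 18),  |d|² = 349;  R = 8+4 = 12,  c = 349−12² = 205
v_rel = (2, 9),  |v_rel|² = 85;  v_rel·d = (2)·(-5) + (9)·(18) = 152
85·t² − 304·t + 205 = 0  ⇒  m = 152² − 85·205 = 5679
m = 5679 > 0,  v_rel·d = 152 > 0  ⇒  inside

inside=yes margin=5679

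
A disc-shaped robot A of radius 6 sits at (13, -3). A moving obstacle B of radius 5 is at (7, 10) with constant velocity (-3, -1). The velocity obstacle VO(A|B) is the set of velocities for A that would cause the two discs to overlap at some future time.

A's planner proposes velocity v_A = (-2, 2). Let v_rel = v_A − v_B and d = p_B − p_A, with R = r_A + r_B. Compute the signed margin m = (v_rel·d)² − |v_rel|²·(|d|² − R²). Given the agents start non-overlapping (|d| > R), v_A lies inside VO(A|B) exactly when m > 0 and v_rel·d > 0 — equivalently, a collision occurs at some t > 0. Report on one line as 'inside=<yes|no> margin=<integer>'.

d = (-6, 13),  |d|² = 205;  R = 6+5 = 11,  c = 205−11² = 84
v_rel = (1, 3),  |v_rel|² = 10;  v_rel·d = (1)·(-6) + (3)·(13) = 33
10·t² − 66·t + 84 = 0  ⇒  m = 33² − 10·84 = 249
m = 249 > 0,  v_rel·d = 33 > 0  ⇒  inside

inside=yes margin=249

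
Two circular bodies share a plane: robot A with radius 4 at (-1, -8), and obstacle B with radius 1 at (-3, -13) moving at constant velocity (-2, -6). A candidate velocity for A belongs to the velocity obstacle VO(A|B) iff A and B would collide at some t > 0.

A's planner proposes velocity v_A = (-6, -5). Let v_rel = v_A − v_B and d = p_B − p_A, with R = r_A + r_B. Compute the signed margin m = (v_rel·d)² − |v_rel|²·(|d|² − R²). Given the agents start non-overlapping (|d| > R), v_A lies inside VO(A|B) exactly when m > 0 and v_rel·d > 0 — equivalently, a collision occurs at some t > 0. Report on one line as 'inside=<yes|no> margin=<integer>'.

d = (-2, -5),  |d|² = 29;  R = 4+1 = 5,  c = 29−5² = 4
v_rel = (-4, 1),  |v_rel|² = 17;  v_rel·d = (-4)·(-2) + (1)·(-5) = 3
17·t² − 6·t + 4 = 0  ⇒  m = 3² − 17·4 = -59
m = -59 < 0,  v_rel·d = 3 > 0  ⇒  outside

inside=no margin=-59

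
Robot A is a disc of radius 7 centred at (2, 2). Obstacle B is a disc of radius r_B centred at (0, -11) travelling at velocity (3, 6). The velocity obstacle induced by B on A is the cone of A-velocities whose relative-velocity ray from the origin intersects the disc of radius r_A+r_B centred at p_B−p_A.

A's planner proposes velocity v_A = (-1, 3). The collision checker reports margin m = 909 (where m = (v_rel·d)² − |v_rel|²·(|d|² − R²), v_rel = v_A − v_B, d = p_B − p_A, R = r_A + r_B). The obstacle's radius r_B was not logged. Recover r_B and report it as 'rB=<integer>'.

m = 909
d = (-2, -13);  v_rel = (-4, -3),  |v_rel|² = 25
v_rel×d = (-4)·(-13) − (-3)·(-2) = 46
since m = R²·25 − 46²:  R² = (2116 + 909) / 25 = 121
R = √121 = 11  ⇒  r_B = 11 − 7 = 4

rB=4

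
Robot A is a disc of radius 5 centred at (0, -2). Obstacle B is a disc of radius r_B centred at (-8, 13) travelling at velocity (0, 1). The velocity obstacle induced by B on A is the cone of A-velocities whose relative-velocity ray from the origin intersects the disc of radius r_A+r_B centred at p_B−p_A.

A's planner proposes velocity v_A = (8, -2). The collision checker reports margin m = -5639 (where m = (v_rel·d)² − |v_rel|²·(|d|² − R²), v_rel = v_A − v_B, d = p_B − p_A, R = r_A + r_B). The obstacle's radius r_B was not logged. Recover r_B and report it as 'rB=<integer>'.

m = -5639
d = (-8, 15);  v_rel = (8, -3),  |v_rel|² = 73
v_rel×d = (8)·(15) − (-3)·(-8) = 96
since m = R²·73 − 96²:  R² = (9216 + -5639) / 73 = 49
R = √49 = 7  ⇒  r_B = 7 − 5 = 2

rB=2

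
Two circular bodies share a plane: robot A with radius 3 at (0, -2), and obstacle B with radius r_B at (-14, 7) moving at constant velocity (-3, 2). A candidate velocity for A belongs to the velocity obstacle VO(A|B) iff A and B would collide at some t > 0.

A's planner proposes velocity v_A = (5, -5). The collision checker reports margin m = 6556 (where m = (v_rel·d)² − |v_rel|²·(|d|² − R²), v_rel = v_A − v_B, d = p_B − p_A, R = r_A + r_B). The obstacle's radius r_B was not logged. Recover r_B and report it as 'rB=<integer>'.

m = 6556
d = (-14, 9);  v_rel = (8, -7),  |v_rel|² = 113
v_rel×d = (8)·(9) − (-7)·(-14) = -26
since m = R²·113 − (-26)²:  R² = (676 + 6556) / 113 = 64
R = √64 = 8  ⇒  r_B = 8 − 3 = 5

rB=5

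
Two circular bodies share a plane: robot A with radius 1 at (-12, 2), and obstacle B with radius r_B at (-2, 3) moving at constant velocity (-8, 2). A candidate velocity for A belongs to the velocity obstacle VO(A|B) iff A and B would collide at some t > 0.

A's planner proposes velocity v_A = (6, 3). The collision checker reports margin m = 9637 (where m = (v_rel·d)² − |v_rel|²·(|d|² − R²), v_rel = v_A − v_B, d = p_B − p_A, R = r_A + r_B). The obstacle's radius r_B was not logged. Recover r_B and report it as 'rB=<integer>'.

m = 9637
d = (10, 1);  v_rel = (14, 1),  |v_rel|² = 197
v_rel×d = (14)·(1) − (1)·(10) = 4
since m = R²·197 − 4²:  R² = (16 + 9637) / 197 = 49
R = √49 = 7  ⇒  r_B = 7 − 1 = 6

rB=6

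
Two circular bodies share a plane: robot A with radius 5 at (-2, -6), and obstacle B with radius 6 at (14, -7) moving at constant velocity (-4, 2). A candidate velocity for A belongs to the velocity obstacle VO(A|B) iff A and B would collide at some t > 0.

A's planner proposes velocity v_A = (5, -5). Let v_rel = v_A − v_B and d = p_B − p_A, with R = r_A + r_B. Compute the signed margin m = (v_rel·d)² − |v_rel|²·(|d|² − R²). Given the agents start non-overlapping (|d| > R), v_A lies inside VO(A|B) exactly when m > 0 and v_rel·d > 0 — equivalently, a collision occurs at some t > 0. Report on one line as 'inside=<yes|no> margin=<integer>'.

d = (16, -1),  |d|² = 257;  R = 5+6 = 11,  c = 257−11² = 136
v_rel = (9, -7),  |v_rel|² = 130;  v_rel·d = (9)·(16) + (-7)·(-1) = 151
130·t² − 302·t + 136 = 0  ⇒  m = 151² − 130·136 = 5121
m = 5121 > 0,  v_rel·d = 151 > 0  ⇒  inside

inside=yes margin=5121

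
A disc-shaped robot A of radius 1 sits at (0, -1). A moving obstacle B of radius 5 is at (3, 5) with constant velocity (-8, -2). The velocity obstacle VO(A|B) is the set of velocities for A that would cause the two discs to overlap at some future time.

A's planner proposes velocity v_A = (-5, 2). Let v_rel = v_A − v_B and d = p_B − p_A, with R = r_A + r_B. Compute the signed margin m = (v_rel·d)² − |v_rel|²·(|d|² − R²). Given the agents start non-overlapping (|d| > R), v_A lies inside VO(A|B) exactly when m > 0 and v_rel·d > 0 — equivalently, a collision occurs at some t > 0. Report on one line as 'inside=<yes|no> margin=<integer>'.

d = (3, 6),  |d|² = 45;  R = 1+5 = 6,  c = 45−6² = 9
v_rel = (3, 4),  |v_rel|² = 25;  v_rel·d = (3)·(3) + (4)·(6) = 33
25·t² − 66·t + 9 = 0  ⇒  m = 33² − 25·9 = 864
m = 864 > 0,  v_rel·d = 33 > 0  ⇒  inside

inside=yes margin=864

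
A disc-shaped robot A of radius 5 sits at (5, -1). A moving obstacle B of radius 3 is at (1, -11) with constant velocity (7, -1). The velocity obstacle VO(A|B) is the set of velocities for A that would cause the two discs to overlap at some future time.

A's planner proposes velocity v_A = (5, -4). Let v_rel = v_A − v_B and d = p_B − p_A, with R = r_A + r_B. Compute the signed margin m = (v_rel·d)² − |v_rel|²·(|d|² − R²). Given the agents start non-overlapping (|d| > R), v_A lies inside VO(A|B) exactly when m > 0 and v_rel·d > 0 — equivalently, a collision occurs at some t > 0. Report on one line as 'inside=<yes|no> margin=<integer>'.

d = (-4, -10),  |d|² = 116;  R = 5+3 = 8,  c = 116−8² = 52
v_rel = (-2, -3),  |v_rel|² = 13;  v_rel·d = (-2)·(-4) + (-3)·(-10) = 38
13·t² − 76·t + 52 = 0  ⇒  m = 38² − 13·52 = 768
m = 768 > 0,  v_rel·d = 38 > 0  ⇒  inside

inside=yes margin=768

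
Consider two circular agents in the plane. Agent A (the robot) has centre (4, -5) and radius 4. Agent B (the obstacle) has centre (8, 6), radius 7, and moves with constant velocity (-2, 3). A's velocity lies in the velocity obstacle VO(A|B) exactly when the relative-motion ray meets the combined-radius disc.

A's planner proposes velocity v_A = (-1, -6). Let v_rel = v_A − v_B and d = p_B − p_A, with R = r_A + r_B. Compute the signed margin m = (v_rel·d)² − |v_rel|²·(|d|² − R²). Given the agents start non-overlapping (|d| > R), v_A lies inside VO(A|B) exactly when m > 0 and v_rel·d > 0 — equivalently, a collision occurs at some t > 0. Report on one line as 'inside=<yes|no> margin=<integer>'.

d = (4, 11),  |d|² = 137;  R = 4+7 = 11,  c = 137−11² = 16
v_rel = (1, -9),  |v_rel|² = 82;  v_rel·d = (1)·(4) + (-9)·(11) = -95
82·t² + 190·t + 16 = 0  ⇒  m = (-95)² − 82·16 = 7713
m = 7713 > 0,  v_rel·d = -95 < 0  ⇒  outside

inside=no margin=7713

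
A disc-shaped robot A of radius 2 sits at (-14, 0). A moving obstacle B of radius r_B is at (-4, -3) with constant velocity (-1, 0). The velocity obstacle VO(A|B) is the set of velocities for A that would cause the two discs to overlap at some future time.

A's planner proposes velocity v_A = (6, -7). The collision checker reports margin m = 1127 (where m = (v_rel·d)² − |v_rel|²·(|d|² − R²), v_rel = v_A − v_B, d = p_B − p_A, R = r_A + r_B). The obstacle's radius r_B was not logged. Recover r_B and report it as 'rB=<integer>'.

m = 1127
d = (10, -3);  v_rel = (7, -7),  |v_rel|² = 98
v_rel×d = (7)·(-3) − (-7)·(10) = 49
since m = R²·98 − 49²:  R² = (2401 + 1127) / 98 = 36
R = √36 = 6  ⇒  r_B = 6 − 2 = 4

rB=4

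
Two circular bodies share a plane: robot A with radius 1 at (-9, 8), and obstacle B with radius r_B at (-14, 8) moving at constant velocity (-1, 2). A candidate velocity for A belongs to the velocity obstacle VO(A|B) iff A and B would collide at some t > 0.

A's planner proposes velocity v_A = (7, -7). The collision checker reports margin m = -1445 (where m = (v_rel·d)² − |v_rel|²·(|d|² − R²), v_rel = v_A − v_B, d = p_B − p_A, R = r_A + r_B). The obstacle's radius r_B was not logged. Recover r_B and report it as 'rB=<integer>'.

m = -1445
d = (-5, 0);  v_rel = (8, -9),  |v_rel|² = 145
v_rel×d = (8)·(0) − (-9)·(-5) = -45
since m = R²·145 − (-45)²:  R² = (2025 + -1445) / 145 = 4
R = √4 = 2  ⇒  r_B = 2 − 1 = 1

rB=1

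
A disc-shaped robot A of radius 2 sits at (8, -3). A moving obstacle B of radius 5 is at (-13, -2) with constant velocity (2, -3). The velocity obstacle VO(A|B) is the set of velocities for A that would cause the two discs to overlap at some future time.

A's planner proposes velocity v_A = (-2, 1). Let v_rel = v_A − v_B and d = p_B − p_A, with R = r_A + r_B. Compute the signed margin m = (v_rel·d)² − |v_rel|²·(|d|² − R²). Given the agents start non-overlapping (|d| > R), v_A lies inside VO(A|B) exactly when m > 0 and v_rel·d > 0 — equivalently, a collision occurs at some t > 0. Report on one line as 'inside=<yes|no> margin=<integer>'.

d = (-21, 1),  |d|² = 442;  R = 2+5 = 7,  c = 442−7² = 393
v_rel = (-4, 4),  |v_rel|² = 32;  v_rel·d = (-4)·(-21) + (4)·(1) = 88
32·t² − 176·t + 393 = 0  ⇒  m = 88² − 32·393 = -4832
m = -4832 < 0,  v_rel·d = 88 > 0  ⇒  outside

inside=no margin=-4832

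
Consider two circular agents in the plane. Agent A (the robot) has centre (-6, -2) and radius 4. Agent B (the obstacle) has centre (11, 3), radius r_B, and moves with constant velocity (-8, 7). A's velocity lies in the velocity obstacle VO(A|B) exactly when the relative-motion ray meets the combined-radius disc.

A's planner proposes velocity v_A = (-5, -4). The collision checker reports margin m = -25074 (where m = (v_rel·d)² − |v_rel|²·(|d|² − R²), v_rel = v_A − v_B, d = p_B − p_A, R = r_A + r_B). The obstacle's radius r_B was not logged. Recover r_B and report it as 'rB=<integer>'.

m = -25074
d = (17, 5);  v_rel = (3, -11),  |v_rel|² = 130
v_rel×d = (3)·(5) − (-11)·(17) = 202
since m = R²·130 − 202²:  R² = (40804 + -25074) / 130 = 121
R = √121 = 11  ⇒  r_B = 11 − 4 = 7

rB=7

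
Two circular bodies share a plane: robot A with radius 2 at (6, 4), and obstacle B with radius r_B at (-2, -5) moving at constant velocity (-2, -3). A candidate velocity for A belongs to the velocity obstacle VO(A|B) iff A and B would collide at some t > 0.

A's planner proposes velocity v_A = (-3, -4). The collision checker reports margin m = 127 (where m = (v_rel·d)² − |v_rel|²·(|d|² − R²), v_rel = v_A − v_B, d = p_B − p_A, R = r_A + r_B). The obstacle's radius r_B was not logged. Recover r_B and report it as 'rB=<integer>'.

m = 127
d = (-8, -9);  v_rel = (-1, -1),  |v_rel|² = 2
v_rel×d = (-1)·(-9) − (-1)·(-8) = 1
since m = R²·2 − 1²:  R² = (1 + 127) / 2 = 64
R = √64 = 8  ⇒  r_B = 8 − 2 = 6

rB=6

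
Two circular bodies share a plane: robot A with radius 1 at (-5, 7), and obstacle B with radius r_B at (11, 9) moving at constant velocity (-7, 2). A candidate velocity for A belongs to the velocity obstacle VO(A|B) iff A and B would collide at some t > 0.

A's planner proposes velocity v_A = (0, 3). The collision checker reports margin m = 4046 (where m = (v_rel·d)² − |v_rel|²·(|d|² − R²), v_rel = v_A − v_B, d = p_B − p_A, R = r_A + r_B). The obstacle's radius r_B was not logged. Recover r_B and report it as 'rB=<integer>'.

m = 4046
d = (16, 2);  v_rel = (7, 1),  |v_rel|² = 50
v_rel×d = (7)·(2) − (1)·(16) = -2
since m = R²·50 − (-2)²:  R² = (4 + 4046) / 50 = 81
R = √81 = 9  ⇒  r_B = 9 − 1 = 8

rB=8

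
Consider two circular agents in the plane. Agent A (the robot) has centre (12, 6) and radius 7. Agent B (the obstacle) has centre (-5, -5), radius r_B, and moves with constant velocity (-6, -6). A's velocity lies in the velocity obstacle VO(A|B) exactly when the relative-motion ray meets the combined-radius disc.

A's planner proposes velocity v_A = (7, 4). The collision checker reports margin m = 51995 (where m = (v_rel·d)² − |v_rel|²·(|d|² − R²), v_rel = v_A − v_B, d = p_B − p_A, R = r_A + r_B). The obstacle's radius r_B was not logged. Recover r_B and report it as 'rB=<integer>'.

m = 51995
d = (-17, -11);  v_rel = (13, 10),  |v_rel|² = 269
v_rel×d = (13)·(-11) − (10)·(-17) = 27
since m = R²·269 − 27²:  R² = (729 + 51995) / 269 = 196
R = √196 = 14  ⇒  r_B = 14 − 7 = 7

rB=7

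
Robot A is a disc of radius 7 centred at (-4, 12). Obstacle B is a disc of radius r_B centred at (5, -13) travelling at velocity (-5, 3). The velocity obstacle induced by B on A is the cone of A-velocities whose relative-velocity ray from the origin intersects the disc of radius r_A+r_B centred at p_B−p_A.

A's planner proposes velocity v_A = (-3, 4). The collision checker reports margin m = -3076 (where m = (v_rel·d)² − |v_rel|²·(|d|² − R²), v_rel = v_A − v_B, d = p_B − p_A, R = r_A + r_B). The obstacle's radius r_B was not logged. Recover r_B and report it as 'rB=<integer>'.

m = -3076
d = (9, -25);  v_rel = (2, 1),  |v_rel|² = 5
v_rel×d = (2)·(-25) − (1)·(9) = -59
since m = R²·5 − (-59)²:  R² = (3481 + -3076) / 5 = 81
R = √81 = 9  ⇒  r_B = 9 − 7 = 2

rB=2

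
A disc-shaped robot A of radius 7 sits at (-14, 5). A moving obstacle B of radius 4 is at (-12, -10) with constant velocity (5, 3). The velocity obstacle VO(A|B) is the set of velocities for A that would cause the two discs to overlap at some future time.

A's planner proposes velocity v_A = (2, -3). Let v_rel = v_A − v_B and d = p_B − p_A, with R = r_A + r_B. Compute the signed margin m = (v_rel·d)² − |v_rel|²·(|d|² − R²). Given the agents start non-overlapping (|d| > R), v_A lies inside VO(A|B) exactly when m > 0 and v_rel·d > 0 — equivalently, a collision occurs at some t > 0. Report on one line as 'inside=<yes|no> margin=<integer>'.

d = (2, -15),  |d|² = 229;  R = 7+4 = 11,  c = 229−11² = 108
v_rel = (-3, -6),  |v_rel|² = 45;  v_rel·d = (-3)·(2) + (-6)·(-15) = 84
45·t² − 168·t + 108 = 0  ⇒  m = 84² − 45·108 = 2196
m = 2196 > 0,  v_rel·d = 84 > 0  ⇒  inside

inside=yes margin=2196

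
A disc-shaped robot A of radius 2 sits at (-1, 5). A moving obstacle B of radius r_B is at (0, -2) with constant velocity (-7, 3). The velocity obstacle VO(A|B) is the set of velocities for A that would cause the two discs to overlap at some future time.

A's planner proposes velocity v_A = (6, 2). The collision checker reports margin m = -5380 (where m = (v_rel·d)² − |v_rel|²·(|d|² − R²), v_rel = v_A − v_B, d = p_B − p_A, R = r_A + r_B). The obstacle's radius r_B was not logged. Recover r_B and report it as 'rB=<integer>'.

m = -5380
d = (1, -7);  v_rel = (13, -1),  |v_rel|² = 170
v_rel×d = (13)·(-7) − (-1)·(1) = -90
since m = R²·170 − (-90)²:  R² = (8100 + -5380) / 170 = 16
R = √16 = 4  ⇒  r_B = 4 − 2 = 2

rB=2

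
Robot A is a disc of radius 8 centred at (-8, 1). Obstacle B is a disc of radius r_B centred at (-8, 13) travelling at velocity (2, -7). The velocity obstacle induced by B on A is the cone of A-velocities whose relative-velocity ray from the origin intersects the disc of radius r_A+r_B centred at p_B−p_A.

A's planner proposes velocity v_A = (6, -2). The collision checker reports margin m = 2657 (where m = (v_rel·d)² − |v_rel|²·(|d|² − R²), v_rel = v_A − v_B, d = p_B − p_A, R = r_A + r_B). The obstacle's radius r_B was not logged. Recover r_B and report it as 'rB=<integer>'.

m = 2657
d = (0, 12);  v_rel = (4, 5),  |v_rel|² = 41
v_rel×d = (4)·(12) − (5)·(0) = 48
since m = R²·41 − 48²:  R² = (2304 + 2657) / 41 = 121
R = √121 = 11  ⇒  r_B = 11 − 8 = 3

rB=3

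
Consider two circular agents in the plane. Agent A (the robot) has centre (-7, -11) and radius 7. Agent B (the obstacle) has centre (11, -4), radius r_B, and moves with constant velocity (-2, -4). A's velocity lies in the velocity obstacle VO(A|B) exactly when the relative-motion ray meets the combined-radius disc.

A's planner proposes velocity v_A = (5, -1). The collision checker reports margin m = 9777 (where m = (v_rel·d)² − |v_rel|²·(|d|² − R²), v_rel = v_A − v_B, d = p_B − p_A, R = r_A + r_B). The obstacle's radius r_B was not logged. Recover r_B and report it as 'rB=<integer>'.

m = 9777
d = (18, 7);  v_rel = (7, 3),  |v_rel|² = 58
v_rel×d = (7)·(7) − (3)·(18) = -5
since m = R²·58 − (-5)²:  R² = (25 + 9777) / 58 = 169
R = √169 = 13  ⇒  r_B = 13 − 7 = 6

rB=6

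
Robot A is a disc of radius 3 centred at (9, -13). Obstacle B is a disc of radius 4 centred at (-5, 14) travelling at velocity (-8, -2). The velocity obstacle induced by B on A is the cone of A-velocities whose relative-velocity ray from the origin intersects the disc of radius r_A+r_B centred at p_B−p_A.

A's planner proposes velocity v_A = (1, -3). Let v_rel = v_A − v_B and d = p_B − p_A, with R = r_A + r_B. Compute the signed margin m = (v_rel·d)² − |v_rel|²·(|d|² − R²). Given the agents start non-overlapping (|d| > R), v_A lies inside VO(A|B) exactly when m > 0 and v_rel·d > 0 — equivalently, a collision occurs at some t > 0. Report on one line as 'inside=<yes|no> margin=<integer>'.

d = (-14, 27),  |d|² = 925;  R = 3+4 = 7,  c = 925−7² = 876
v_rel = (9, -1),  |v_rel|² = 82;  v_rel·d = (9)·(-14) + (-1)·(27) = -153
82·t² + 306·t + 876 = 0  ⇒  m = (-153)² − 82·876 = -48423
m = -48423 < 0,  v_rel·d = -153 < 0  ⇒  outside

inside=no margin=-48423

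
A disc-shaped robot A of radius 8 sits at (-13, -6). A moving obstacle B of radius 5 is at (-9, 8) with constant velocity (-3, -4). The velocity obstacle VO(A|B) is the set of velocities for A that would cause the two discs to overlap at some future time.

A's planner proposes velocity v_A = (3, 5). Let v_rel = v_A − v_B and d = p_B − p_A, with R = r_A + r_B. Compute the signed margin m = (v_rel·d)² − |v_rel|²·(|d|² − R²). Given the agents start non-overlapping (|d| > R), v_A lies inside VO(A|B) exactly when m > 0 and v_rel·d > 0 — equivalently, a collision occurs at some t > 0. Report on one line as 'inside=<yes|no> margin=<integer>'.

d = (4, 14),  |d|² = 212;  R = 8+5 = 13,  c = 212−13² = 43
v_rel = (6, 9),  |v_rel|² = 117;  v_rel·d = (6)·(4) + (9)·(14) = 150
117·t² − 300·t + 43 = 0  ⇒  m = 150² − 117·43 = 17469
m = 17469 > 0,  v_rel·d = 150 > 0  ⇒  inside

inside=yes margin=17469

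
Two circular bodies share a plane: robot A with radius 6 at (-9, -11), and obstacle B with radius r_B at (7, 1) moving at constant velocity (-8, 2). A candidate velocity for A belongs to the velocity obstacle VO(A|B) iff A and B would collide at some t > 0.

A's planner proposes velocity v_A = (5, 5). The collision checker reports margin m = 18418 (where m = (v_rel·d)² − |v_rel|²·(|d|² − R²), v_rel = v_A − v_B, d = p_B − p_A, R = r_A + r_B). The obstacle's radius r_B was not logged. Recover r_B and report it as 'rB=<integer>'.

m = 18418
d = (16, 12);  v_rel = (13, 3),  |v_rel|² = 178
v_rel×d = (13)·(12) − (3)·(16) = 108
since m = R²·178 − 108²:  R² = (11664 + 18418) / 178 = 169
R = √169 = 13  ⇒  r_B = 13 − 6 = 7

rB=7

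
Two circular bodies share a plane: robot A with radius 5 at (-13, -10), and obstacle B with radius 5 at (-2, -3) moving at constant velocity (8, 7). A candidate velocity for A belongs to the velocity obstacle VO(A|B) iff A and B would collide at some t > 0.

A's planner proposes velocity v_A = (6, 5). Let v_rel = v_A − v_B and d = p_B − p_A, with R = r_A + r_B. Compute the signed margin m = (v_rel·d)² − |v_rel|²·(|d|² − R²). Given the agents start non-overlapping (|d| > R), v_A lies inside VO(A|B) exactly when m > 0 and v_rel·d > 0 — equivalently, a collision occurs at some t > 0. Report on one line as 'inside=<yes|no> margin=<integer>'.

d = (11, 7),  |d|² = 170;  R = 5+5 = 10,  c = 170−10² = 70
v_rel = (-2, -2),  |v_rel|² = 8;  v_rel·d = (-2)·(11) + (-2)·(7) = -36
8·t² + 72·t + 70 = 0  ⇒  m = (-36)² − 8·70 = 736
m = 736 > 0,  v_rel·d = -36 < 0  ⇒  outside

inside=no margin=736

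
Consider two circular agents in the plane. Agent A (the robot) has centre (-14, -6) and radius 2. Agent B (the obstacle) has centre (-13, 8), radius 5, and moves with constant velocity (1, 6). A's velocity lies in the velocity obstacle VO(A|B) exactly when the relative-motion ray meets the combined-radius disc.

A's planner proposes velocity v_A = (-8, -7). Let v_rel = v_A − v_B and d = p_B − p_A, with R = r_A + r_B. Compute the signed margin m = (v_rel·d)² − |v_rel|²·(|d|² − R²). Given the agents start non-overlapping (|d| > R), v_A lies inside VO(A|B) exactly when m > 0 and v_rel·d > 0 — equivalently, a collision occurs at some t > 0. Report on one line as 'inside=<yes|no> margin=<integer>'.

d = (1, 14),  |d|² = 197;  R = 2+5 = 7,  c = 197−7² = 148
v_rel = (-9, -13),  |v_rel|² = 250;  v_rel·d = (-9)·(1) + (-13)·(14) = -191
250·t² + 382·t + 148 = 0  ⇒  m = (-191)² − 250·148 = -519
m = -519 < 0,  v_rel·d = -191 < 0  ⇒  outside

inside=no margin=-519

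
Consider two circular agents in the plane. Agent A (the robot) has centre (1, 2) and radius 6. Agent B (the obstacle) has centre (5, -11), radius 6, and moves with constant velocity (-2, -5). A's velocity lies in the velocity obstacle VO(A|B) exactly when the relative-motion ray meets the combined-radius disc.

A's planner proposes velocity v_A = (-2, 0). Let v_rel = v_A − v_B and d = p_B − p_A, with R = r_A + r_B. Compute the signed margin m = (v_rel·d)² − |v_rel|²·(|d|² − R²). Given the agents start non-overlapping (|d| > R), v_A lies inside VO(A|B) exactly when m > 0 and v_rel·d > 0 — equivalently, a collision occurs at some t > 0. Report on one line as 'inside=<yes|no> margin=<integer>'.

d = (4, -13),  |d|² = 185;  R = 6+6 = 12,  c = 185−12² = 41
v_rel = (0, 5),  |v_rel|² = 25;  v_rel·d = (0)·(4) + (5)·(-13) = -65
25·t² + 130·t + 41 = 0  ⇒  m = (-65)² − 25·41 = 3200
m = 3200 > 0,  v_rel·d = -65 < 0  ⇒  outside

inside=no margin=3200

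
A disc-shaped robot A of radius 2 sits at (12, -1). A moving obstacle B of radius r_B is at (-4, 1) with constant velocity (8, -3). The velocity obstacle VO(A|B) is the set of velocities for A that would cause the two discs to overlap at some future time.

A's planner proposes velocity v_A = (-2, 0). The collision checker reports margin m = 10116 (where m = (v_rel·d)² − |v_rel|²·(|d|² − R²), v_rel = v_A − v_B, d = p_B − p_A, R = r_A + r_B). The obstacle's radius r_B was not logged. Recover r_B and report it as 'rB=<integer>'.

m = 10116
d = (-16, 2);  v_rel = (-10, 3),  |v_rel|² = 109
v_rel×d = (-10)·(2) − (3)·(-16) = 28
since m = R²·109 − 28²:  R² = (784 + 10116) / 109 = 100
R = √100 = 10  ⇒  r_B = 10 − 2 = 8

rB=8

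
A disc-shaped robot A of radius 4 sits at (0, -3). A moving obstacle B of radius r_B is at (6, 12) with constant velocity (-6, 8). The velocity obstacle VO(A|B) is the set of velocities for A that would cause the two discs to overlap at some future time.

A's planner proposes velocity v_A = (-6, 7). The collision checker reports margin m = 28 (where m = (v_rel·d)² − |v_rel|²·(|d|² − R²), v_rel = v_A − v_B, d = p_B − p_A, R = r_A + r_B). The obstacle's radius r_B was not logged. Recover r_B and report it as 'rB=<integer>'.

m = 28
d = (6, 15);  v_rel = (0, -1),  |v_rel|² = 1
v_rel×d = (0)·(15) − (-1)·(6) = 6
since m = R²·1 − 6²:  R² = (36 + 28) / 1 = 64
R = √64 = 8  ⇒  r_B = 8 − 4 = 4

rB=4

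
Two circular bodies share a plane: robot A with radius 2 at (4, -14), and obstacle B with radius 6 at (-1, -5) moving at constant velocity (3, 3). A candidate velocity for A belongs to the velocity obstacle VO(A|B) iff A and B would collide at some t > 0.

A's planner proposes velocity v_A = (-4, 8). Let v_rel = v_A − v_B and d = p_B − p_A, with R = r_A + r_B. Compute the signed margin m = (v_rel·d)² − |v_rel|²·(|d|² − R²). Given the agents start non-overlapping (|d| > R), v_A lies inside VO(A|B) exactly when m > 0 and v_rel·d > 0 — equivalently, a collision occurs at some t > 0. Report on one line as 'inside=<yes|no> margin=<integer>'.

d = (-5, 9),  |d|² = 106;  R = 2+6 = 8,  c = 106−8² = 42
v_rel = (-7, 5),  |v_rel|² = 74;  v_rel·d = (-7)·(-5) + (5)·(9) = 80
74·t² − 160·t + 42 = 0  ⇒  m = 80² − 74·42 = 3292
m = 3292 > 0,  v_rel·d = 80 > 0  ⇒  inside

inside=yes margin=3292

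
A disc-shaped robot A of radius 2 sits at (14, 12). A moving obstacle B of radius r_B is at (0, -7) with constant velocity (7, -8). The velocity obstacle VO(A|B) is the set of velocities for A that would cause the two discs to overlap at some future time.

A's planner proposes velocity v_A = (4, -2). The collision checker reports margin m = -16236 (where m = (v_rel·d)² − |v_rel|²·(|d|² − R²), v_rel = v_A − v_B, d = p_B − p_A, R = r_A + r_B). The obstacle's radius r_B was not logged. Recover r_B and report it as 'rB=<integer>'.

m = -16236
d = (-14, -19);  v_rel = (-3, 6),  |v_rel|² = 45
v_rel×d = (-3)·(-19) − (6)·(-14) = 141
since m = R²·45 − 141²:  R² = (19881 + -16236) / 45 = 81
R = √81 = 9  ⇒  r_B = 9 − 2 = 7

rB=7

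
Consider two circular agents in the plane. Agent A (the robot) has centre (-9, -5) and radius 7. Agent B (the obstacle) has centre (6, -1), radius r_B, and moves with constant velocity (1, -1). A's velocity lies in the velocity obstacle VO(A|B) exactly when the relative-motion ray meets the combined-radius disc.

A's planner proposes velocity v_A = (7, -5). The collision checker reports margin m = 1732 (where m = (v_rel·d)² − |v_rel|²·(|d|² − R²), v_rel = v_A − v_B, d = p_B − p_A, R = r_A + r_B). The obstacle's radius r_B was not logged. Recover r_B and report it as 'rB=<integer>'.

m = 1732
d = (15, 4);  v_rel = (6, -4),  |v_rel|² = 52
v_rel×d = (6)·(4) − (-4)·(15) = 84
since m = R²·52 − 84²:  R² = (7056 + 1732) / 52 = 169
R = √169 = 13  ⇒  r_B = 13 − 7 = 6

rB=6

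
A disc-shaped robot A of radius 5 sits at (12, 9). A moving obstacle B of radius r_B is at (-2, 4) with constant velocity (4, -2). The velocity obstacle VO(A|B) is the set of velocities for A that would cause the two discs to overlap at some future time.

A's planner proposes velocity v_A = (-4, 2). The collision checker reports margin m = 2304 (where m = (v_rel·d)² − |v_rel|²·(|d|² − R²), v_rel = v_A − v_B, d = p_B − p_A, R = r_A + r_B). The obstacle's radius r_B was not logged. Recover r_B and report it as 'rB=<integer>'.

m = 2304
d = (-14, -5);  v_rel = (-8, 4),  |v_rel|² = 80
v_rel×d = (-8)·(-5) − (4)·(-14) = 96
since m = R²·80 − 96²:  R² = (9216 + 2304) / 80 = 144
R = √144 = 12  ⇒  r_B = 12 − 5 = 7

rB=7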